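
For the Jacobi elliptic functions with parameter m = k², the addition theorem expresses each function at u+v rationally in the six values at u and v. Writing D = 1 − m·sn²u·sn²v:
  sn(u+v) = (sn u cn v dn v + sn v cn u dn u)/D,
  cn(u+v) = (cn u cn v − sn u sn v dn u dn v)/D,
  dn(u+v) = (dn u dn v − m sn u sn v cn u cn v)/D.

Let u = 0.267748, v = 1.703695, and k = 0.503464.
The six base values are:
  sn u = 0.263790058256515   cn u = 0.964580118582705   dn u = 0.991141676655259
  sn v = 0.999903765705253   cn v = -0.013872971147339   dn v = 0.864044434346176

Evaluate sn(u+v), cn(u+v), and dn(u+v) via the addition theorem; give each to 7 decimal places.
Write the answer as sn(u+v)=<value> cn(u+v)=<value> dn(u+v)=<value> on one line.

sn(u+v)=0.9698853 cn(u+v)=-0.2435623 dn(u+v)=0.8726745

m = k² = 0.253475999296
D = 1 − m·sn²u·sn²v = 0.9823652178346593
sn(u+v) = (sn u·cn v·dn v + sn v·cn u·dn u)/D = 0.9527815371698955/0.9823652178346593 = 0.969885252319934
cn(u+v) = (cn u·cn v − sn u·sn v·dn u·dn v)/D = -0.2392671386536577/0.9823652178346593 = -0.2435623068791595
dn(u+v) = (dn u·dn v − m·sn u·sn v·cn u·cn v)/D = 0.8572851160376848/0.9823652178346593 = 0.8726745414778859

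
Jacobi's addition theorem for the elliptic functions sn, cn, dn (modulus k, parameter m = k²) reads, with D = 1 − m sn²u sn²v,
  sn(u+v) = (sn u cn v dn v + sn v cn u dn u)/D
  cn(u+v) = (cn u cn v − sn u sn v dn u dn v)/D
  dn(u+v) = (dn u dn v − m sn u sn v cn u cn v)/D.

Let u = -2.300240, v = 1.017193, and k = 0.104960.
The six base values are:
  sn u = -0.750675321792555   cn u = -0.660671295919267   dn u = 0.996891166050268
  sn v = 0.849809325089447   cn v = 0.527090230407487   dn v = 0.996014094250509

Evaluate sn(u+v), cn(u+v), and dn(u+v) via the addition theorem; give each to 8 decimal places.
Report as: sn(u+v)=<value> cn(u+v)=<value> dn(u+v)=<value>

sn(u+v)=-0.95809108 cn(u+v)=0.28646375 dn(u+v)=0.99493087

m = k² = 0.0110166016
D = 1 − m·sn²u·sn²v = 0.9955167298777194
sn(u+v) = (sn u·cn v·dn v + sn v·cn u·dn u)/D = -0.9537957005052095/0.9955167298777194 = -0.9580910816258863
cn(u+v) = (cn u·cn v − sn u·sn v·dn u·dn v)/D = 0.2851794543164091/0.9955167298777194 = 0.2864637486819915
dn(u+v) = (dn u·dn v − m·sn u·sn v·cn u·cn v)/D = 0.9904703266297208/0.9955167298777194 = 0.9949308704750563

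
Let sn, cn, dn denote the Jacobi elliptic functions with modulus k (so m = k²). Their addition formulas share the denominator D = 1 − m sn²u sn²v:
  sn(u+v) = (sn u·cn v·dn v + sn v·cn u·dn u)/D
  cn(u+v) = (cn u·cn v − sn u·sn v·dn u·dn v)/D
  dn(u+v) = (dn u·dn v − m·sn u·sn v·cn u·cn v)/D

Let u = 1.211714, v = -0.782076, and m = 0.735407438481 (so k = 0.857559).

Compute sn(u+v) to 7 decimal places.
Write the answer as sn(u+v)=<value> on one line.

sn(u+v)=0.4080563

sn u = 0.8673269246123446, cn u = 0.4977388932387063, dn u = 0.6684200372929055
sn v = -0.6674954261964515, cn v = 0.7446138972694625, dn v = 0.8199628710442522
m = k² = 0.735407438481
D = 1 − m·sn²u·sn²v = 0.7535151313646204
sn(u+v) = (sn u·cn v·dn v + sn v·cn u·dn u)/D = 0.3074766132089384/0.7535151313646204 = 0.4080563221764325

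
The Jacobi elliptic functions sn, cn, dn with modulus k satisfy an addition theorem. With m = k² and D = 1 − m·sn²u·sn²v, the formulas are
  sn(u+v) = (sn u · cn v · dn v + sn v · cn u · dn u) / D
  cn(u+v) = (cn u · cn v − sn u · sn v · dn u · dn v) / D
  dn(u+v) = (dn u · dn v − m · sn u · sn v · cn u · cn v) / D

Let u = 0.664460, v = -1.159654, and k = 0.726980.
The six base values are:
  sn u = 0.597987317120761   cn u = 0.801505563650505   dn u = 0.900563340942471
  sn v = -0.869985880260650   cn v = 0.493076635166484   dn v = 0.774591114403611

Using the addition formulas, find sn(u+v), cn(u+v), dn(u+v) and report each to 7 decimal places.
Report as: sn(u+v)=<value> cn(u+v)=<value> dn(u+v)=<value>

m = k² = 0.5284999204
D = 1 − m·sn²u·sn²v = 0.8569613901990552
sn(u+v) = (sn u·cn v·dn v + sn v·cn u·dn u)/D = -0.3995705291769542/0.8569613901990552 = -0.4662643308634264
cn(u+v) = (cn u·cn v − sn u·sn v·dn u·dn v)/D = 0.758106995420268/0.8569613901990552 = 0.8846454508810189
dn(u+v) = (dn u·dn v − m·sn u·sn v·cn u·cn v)/D = 0.8062284538424983/0.8569613901990552 = 0.9407990407306767

sn(u+v)=-0.4662643 cn(u+v)=0.8846455 dn(u+v)=0.9407990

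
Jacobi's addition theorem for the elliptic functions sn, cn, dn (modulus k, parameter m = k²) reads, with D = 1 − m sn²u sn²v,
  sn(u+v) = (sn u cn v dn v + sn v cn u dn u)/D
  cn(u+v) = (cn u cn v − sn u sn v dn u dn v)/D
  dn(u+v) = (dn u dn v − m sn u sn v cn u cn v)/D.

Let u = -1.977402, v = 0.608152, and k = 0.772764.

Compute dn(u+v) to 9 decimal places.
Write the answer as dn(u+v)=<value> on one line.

sn u = -0.9998078234349131, cn u = -0.01960398424661799, dn u = 0.6348742396561802
sn v = 0.5543039632708518, cn v = 0.8323143134070363, dn v = 0.9036147285222451
m = k² = 0.597164199696
D = 1 − m·sn²u·sn²v = 0.8165900921007367
dn(u+v) = (dn u·dn v − m·sn u·sn v·cn u·cn v)/D = 0.5682817606313341/0.8165900921007367 = 0.6959204699256005

dn(u+v)=0.695920470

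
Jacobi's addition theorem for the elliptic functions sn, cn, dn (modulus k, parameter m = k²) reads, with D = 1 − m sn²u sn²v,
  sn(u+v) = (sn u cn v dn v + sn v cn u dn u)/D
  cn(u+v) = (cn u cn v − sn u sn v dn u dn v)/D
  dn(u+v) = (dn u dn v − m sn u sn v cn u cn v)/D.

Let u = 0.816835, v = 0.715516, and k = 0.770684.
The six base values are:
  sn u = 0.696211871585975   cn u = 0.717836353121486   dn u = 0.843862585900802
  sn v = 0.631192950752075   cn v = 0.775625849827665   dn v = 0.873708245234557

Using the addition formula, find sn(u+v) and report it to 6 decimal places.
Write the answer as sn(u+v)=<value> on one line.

m = k² = 0.593953827856
D = 1 − m·sn²u·sn²v = 0.88530095169284
sn(u+v) = (sn u·cn v·dn v + sn v·cn u·dn u)/D = 0.8541508246389616/0.88530095169284 = 0.9648140815907695

sn(u+v)=0.964814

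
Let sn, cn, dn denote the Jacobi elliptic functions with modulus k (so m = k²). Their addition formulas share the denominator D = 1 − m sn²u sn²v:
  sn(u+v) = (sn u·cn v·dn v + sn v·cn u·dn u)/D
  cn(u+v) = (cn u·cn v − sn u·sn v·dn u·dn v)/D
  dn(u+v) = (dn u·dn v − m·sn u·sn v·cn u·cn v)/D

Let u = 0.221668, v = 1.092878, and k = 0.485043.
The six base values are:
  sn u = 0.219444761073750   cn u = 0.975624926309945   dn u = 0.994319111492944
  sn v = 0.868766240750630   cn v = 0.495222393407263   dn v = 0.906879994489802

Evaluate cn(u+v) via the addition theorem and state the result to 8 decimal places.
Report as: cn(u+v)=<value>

cn(u+v)=0.31392464

m = k² = 0.235266711849
D = 1 − m·sn²u·sn²v = 0.9914490022964877
cn(u+v) = (cn u·cn v − sn u·sn v·dn u·dn v)/D = 0.311240273285598/0.9914490022964877 = 0.3139246421799547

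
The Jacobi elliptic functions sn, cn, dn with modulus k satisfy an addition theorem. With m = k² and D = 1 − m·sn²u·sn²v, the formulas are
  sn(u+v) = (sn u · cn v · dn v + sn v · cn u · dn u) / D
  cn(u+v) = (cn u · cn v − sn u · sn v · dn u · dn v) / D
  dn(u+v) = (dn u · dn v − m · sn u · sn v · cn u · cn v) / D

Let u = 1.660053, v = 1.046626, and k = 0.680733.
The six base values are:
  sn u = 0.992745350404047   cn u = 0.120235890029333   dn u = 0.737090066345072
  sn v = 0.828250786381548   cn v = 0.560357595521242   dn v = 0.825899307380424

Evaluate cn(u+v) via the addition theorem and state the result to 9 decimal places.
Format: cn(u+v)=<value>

m = k² = 0.463397417289
D = 1 − m·sn²u·sn²v = 0.6867053013492296
cn(u+v) = (cn u·cn v − sn u·sn v·dn u·dn v)/D = -0.433174805603046/0.6867053013492296 = -0.6308016040533687

cn(u+v)=-0.630801604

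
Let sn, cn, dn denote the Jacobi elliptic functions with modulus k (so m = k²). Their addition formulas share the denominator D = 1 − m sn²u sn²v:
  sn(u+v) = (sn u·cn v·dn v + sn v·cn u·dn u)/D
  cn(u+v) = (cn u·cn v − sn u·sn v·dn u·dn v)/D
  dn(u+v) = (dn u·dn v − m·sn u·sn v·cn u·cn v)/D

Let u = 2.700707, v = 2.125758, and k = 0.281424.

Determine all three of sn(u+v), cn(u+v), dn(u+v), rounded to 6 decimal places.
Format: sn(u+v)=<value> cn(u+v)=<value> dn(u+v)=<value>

sn u = 0.483281061857718, cn u = -0.8754652564492074, dn u = 0.9907078913556322
sn v = 0.8761409769492703, cn v = -0.482054964200534, dn v = 0.9691257225135507
m = k² = 0.079199467776
D = 1 − m·sn²u·sn²v = 0.9858006062496067
sn(u+v) = (sn u·cn v·dn v + sn v·cn u·dn u)/D = -0.9856789650390809/0.9858006062496067 = -0.999876606679125
cn(u+v) = (cn u·cn v − sn u·sn v·dn u·dn v)/D = 0.01548590202662858/0.9858006062496067 = 0.01570895973126184
dn(u+v) = (dn u·dn v − m·sn u·sn v·cn u·cn v)/D = 0.9459680549676639/0.9858006062496067 = 0.9595937038084383

sn(u+v)=-0.999877 cn(u+v)=0.015709 dn(u+v)=0.959594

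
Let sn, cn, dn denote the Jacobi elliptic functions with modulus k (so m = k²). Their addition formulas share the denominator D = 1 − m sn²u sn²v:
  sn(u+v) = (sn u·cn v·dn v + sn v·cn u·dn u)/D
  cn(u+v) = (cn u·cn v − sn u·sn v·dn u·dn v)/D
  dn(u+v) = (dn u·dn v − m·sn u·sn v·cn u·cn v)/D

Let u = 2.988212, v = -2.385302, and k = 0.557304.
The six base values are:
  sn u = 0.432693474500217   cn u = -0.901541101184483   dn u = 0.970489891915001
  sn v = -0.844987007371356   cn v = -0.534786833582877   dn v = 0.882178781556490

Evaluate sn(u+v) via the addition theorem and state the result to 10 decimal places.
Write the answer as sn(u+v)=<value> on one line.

sn(u+v)=0.5583572467

m = k² = 0.310587748416
D = 1 − m·sn²u·sn²v = 0.9584811731139548
sn(u+v) = (sn u·cn v·dn v + sn v·cn u·dn u)/D = 0.5351749088717844/0.9584811731139548 = 0.5583572467397405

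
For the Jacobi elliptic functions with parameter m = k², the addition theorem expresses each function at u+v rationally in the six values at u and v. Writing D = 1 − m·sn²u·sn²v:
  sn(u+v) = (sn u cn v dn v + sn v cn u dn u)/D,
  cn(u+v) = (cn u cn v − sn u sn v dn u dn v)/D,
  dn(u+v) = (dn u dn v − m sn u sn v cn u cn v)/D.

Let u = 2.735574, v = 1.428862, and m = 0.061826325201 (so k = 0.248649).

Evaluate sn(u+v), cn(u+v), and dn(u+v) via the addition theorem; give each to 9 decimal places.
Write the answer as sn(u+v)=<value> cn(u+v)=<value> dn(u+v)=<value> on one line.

sn(u+v)=-0.821871525 cn(u+v)=-0.569672885 dn(u+v)=0.978896317

sn u = 0.4398242944206497, cn u = -0.8980838435454552, dn u = 0.9940020026011065
sn v = 0.9869237084628262, cn v = 0.1611880692668734, dn v = 0.9694225194716326
m = k² = 0.061826325201
D = 1 − m·sn²u·sn²v = 0.9883507215244542
sn(u+v) = (sn u·cn v·dn v + sn v·cn u·dn u)/D = -0.8122973151269968/0.9883507215244542 = -0.8218715253974736
cn(u+v) = (cn u·cn v − sn u·sn v·dn u·dn v)/D = -0.5630366067809283/0.9883507215244542 = -0.5696728848565903
dn(u+v) = (dn u·dn v − m·sn u·sn v·cn u·cn v)/D = 0.9674928808528546/0.9883507215244542 = 0.9788963166441281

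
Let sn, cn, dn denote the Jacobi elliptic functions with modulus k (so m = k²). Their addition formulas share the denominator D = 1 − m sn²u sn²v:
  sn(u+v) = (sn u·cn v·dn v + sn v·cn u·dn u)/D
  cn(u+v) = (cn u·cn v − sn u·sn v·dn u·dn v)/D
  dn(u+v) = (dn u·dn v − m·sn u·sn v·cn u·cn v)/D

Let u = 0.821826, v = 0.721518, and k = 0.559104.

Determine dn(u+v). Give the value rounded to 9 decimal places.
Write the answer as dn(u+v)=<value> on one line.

dn(u+v)=0.833176352

sn u = 0.7150538059797544, cn u = 0.6990694204110689, dn u = 0.9166070047490388
sn v = 0.6472513780192293, cn v = 0.7622766254137724, dn v = 0.9322243622934253
m = k² = 0.312597282816
D = 1 − m·sn²u·sn²v = 0.9330410536121494
dn(u+v) = (dn u·dn v − m·sn u·sn v·cn u·cn v)/D = 0.777387741408117/0.9330410536121494 = 0.8331763521000062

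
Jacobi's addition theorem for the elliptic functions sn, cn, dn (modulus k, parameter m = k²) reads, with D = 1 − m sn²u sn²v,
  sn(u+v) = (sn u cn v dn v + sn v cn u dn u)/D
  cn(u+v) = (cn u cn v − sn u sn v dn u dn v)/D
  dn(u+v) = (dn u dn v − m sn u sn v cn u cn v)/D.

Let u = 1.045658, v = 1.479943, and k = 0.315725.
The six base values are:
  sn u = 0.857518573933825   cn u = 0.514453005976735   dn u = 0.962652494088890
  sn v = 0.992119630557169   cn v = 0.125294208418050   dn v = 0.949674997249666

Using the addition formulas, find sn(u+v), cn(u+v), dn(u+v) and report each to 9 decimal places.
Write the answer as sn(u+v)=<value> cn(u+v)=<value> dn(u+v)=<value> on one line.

m = k² = 0.099682275625
D = 1 − m·sn²u·sn²v = 0.927850537346631
sn(u+v) = (sn u·cn v·dn v + sn v·cn u·dn u)/D = 0.5933718857113349/0.927850537346631 = 0.6395123587557509
cn(u+v) = (cn u·cn v − sn u·sn v·dn u·dn v)/D = -0.7133136931966233/0.927850537346631 = -0.76878081596685
dn(u+v) = (dn u·dn v − m·sn u·sn v·cn u·cn v)/D = 0.9087405943481565/0.927850537346631 = 0.9794040718528621

sn(u+v)=0.639512359 cn(u+v)=-0.768780816 dn(u+v)=0.979404072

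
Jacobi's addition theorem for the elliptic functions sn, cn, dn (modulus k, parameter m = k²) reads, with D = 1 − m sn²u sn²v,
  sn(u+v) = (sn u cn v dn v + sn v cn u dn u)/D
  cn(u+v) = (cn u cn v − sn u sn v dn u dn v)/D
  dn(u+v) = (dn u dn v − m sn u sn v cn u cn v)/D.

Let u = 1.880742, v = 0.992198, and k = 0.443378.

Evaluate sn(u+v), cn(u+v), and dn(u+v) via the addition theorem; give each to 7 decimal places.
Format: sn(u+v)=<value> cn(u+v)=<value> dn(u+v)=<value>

sn(u+v)=0.4260652 cn(u+v)=-0.9046925 dn(u+v)=0.9819948

sn u = 0.9800549205939848, cn u = -0.19872682913869, dn u = 0.9006550481582192
sn v = 0.8226219609258848, cn v = 0.5685886996788206, dn v = 0.9311123552961899
m = k² = 0.196584050884
D = 1 − m·sn²u·sn²v = 0.8722238772375451
sn(u+v) = (sn u·cn v·dn v + sn v·cn u·dn u)/D = 0.3716242063143056/0.8722238772375451 = 0.426065160576997
cn(u+v) = (cn u·cn v − sn u·sn v·dn u·dn v)/D = -0.7890943804796475/0.8722238772375451 = -0.9046924775538358
dn(u+v) = (dn u·dn v − m·sn u·sn v·cn u·cn v)/D = 0.8565193167684497/0.8722238772375451 = 0.9819948056010185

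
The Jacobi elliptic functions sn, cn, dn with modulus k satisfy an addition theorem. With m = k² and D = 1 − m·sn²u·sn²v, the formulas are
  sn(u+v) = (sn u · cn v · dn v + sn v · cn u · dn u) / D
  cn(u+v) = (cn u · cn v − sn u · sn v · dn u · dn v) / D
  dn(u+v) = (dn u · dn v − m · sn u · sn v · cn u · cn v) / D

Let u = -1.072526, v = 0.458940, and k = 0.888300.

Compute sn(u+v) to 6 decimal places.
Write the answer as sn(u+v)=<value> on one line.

sn(u+v)=-0.552788

sn u = -0.8105058184858909, cn u = 0.5857305849966485, dn u = 0.694002781338716
sn v = 0.4321143215566548, cn v = 0.9018188360783068, dn v = 0.9233966450151632
m = k² = 0.78907689
D = 1 − m·sn²u·sn²v = 0.9032103501387033
sn(u+v) = (sn u·cn v·dn v + sn v·cn u·dn u)/D = -0.4992838779392886/0.9032103501387033 = -0.5527880386474924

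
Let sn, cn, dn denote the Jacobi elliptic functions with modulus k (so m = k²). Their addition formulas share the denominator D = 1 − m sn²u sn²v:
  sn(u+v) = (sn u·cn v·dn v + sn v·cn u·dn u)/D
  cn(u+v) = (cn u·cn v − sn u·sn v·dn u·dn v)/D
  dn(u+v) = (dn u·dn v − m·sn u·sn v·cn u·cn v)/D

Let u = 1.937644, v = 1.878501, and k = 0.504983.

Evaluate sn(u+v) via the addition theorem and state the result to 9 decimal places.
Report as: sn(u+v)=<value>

sn(u+v)=-0.422082392

sn u = 0.9768419686961845, cn u = -0.2139620718579873, dn u = 0.8698657189872611
sn v = 0.9865381767206263, cn v = -0.1635311159160308, dn v = 0.867070757037436
m = k² = 0.255007830289
D = 1 − m·sn²u·sn²v = 0.7631737006567362
sn(u+v) = (sn u·cn v·dn v + sn v·cn u·dn u)/D = -0.322122180814331/0.7631737006567362 = -0.4220823916457475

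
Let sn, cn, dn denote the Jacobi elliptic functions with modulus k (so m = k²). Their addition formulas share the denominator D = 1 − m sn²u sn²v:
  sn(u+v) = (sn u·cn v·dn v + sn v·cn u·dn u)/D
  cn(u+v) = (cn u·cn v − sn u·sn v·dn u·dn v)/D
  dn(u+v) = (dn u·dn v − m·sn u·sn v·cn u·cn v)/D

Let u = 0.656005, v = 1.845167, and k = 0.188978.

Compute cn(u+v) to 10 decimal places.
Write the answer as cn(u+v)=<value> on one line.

sn u = 0.608734311627976, cn u = 0.793374147453025, dn u = 0.9933611620508079
sn v = 0.9675438727966478, cn v = -0.2527030949823611, dn v = 0.9831418446124864
m = k² = 0.035712684484
D = 1 − m·sn²u·sn²v = 0.9876114809144698
cn(u+v) = (cn u·cn v − sn u·sn v·dn u·dn v)/D = -0.7756919811446436/0.9876114809144698 = -0.7854221990477457

cn(u+v)=-0.7854221990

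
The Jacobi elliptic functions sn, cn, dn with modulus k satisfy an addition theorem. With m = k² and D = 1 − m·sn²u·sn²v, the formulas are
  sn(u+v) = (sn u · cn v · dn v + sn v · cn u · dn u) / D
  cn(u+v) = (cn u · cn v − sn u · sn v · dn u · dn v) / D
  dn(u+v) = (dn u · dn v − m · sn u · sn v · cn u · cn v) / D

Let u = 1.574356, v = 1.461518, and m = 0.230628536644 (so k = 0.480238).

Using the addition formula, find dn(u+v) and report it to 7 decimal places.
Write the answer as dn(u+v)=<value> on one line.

sn u = 0.996071565658921, cn u = 0.08855188358124151, dn u = 0.8781685044942413
sn v = 0.9823920301583471, cn v = 0.1868312047848571, dn v = 0.8817152373535219
m = k² = 0.230628536644
D = 1 − m·sn²u·sn²v = 0.7791670928261385
dn(u+v) = (dn u·dn v − m·sn u·sn v·cn u·cn v)/D = 0.7705608839196624/0.7791670928261385 = 0.9889546042360949

dn(u+v)=0.9889546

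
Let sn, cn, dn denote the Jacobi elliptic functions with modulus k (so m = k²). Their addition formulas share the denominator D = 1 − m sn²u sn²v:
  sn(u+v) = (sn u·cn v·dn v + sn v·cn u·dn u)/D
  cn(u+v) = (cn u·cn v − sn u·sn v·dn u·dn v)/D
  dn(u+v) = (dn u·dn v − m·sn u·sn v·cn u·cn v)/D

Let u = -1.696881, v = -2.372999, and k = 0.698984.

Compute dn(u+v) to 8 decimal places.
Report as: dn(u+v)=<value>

dn(u+v)=0.96641484

sn u = -0.9944118428496017, cn u = 0.1055702931721757, dn u = 0.7189343634917883
sn v = -0.9262942526010835, cn v = -0.3768009522257078, dn v = 0.7620953041821352
m = k² = 0.488578632256
D = 1 − m·sn²u·sn²v = 0.5854613928232903
dn(u+v) = (dn u·dn v − m·sn u·sn v·cn u·cn v)/D = 0.5657985804672494/0.5854613928232903 = 0.9664148437504644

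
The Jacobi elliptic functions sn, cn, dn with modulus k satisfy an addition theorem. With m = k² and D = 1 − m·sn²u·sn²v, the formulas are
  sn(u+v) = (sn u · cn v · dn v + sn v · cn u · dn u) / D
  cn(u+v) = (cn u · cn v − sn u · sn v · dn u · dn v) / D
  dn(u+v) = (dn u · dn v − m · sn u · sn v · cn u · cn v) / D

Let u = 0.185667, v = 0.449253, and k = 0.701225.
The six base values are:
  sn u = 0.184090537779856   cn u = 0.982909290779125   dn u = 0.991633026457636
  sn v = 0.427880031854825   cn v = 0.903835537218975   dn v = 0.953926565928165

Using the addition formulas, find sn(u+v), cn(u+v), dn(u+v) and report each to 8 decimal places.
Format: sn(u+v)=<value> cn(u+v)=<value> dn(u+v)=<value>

m = k² = 0.491716500625
D = 1 − m·sn²u·sn²v = 0.9969491436872276
sn(u+v) = (sn u·cn v·dn v + sn v·cn u·dn u)/D = 0.5757699068923713/0.9969491436872276 = 0.5775318736549387
cn(u+v) = (cn u·cn v − sn u·sn v·dn u·dn v)/D = 0.8138775149958662/0.9969491436872276 = 0.8163681368798122
dn(u+v) = (dn u·dn v − m·sn u·sn v·cn u·cn v)/D = 0.9115361612684276/0.9969491436872276 = 0.9143256374112534

sn(u+v)=0.57753187 cn(u+v)=0.81636814 dn(u+v)=0.91432564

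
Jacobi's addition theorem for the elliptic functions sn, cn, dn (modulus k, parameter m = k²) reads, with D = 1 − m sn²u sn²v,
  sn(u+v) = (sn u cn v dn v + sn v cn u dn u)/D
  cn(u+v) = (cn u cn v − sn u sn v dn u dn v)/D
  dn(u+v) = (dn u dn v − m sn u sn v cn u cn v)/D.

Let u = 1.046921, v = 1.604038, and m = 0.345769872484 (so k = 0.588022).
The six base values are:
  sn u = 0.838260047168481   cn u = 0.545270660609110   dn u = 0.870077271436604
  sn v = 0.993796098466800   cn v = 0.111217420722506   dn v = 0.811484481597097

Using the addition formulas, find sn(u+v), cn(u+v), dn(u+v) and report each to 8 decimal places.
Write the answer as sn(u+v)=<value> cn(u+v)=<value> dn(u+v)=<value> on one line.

sn(u+v)=0.71988113 cn(u+v)=-0.69409737 dn(u+v)=0.90598680

m = k² = 0.345769872484
D = 1 − m·sn²u·sn²v = 0.760039775510711
sn(u+v) = (sn u·cn v·dn v + sn v·cn u·dn u)/D = 0.5471382907984758/0.760039775510711 = 0.719881127840743
cn(u+v) = (cn u·cn v − sn u·sn v·dn u·dn v)/D = -0.5275416107763391/0.760039775510711 = -0.6940973719722182
dn(u+v) = (dn u·dn v − m·sn u·sn v·cn u·cn v)/D = 0.6885860036331735/0.760039775510711 = 0.905986799402013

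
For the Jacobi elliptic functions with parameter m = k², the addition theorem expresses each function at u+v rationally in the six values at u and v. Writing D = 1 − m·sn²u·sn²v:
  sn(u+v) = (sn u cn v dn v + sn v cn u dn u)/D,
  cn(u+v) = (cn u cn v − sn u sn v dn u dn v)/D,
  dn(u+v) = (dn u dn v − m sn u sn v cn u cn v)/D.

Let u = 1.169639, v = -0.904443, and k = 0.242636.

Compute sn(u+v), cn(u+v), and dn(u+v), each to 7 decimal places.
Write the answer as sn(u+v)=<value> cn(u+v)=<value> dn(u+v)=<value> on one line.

sn(u+v)=0.2619243 cn(u+v)=0.9650884 dn(u+v)=0.9979785

sn u = 0.9158889973267792, cn u = 0.4014316188041831, dn u = 0.9749948075735517
sn v = -0.7822618344331313, cn v = 0.62294977517398, dn v = 0.9818218303717477
m = k² = 0.058872228496
D = 1 − m·sn²u·sn²v = 0.9697795836527894
sn(u+v) = (sn u·cn v·dn v + sn v·cn u·dn u)/D = 0.2540088504590365/0.9697795836527894 = 0.2619243122259618
cn(u+v) = (cn u·cn v − sn u·sn v·dn u·dn v)/D = 0.9359230442500369/0.9697795836527894 = 0.9650884180555463
dn(u+v) = (dn u·dn v − m·sn u·sn v·cn u·cn v)/D = 0.9678191853233872/0.9697795836527894 = 0.9979785114448191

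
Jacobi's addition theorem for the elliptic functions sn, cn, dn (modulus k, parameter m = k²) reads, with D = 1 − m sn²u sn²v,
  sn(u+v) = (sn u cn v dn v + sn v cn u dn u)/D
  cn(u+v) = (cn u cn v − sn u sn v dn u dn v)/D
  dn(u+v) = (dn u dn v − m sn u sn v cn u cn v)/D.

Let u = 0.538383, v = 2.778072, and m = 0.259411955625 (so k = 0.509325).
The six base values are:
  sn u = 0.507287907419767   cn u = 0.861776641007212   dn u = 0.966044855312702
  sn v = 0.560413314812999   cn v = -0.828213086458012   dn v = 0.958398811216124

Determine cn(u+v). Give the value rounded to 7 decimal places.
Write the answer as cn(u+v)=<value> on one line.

m = k² = 0.259411955625
D = 1 − m·sn²u·sn²v = 0.9790339847363671
cn(u+v) = (cn u·cn v − sn u·sn v·dn u·dn v)/D = -0.9769471936134369/0.9790339847363671 = -0.9978685202398851

cn(u+v)=-0.9978685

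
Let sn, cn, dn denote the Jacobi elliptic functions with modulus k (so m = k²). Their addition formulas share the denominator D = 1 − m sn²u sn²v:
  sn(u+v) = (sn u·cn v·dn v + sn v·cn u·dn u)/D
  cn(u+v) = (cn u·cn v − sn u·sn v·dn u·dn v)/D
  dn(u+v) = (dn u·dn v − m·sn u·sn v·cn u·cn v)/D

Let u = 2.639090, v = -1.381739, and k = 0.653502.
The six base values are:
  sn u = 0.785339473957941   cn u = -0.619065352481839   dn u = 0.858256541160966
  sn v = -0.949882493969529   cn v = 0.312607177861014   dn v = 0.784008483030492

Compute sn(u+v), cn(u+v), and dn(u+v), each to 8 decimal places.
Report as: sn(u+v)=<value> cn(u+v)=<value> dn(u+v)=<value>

m = k² = 0.427064864004
D = 1 − m·sn²u·sn²v = 0.7623441746003776
sn(u+v) = (sn u·cn v·dn v + sn v·cn u·dn u)/D = 0.6971648546214999/0.7623441746003776 = 0.914501452033729
cn(u+v) = (cn u·cn v − sn u·sn v·dn u·dn v)/D = 0.3084312014497137/0.7623441746003776 = 0.4045826173085064
dn(u+v) = (dn u·dn v − m·sn u·sn v·cn u·cn v)/D = 0.6112270705576067/0.7623441746003776 = 0.8017731241640472

sn(u+v)=0.91450145 cn(u+v)=0.40458262 dn(u+v)=0.80177312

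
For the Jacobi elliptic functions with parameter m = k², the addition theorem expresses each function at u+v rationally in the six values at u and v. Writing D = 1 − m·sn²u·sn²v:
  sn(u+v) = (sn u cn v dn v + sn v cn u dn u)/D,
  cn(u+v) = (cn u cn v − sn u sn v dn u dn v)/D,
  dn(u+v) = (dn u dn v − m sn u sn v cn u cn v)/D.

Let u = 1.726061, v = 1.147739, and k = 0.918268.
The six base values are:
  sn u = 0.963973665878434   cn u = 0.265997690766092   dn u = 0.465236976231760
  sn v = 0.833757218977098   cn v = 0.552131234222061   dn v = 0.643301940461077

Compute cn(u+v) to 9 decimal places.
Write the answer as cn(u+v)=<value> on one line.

cn(u+v)=-0.205744995

m = k² = 0.843216119824
D = 1 − m·sn²u·sn²v = 0.4553111883697113
cn(u+v) = (cn u·cn v − sn u·sn v·dn u·dn v)/D = -0.09367799801183377/0.4553111883697113 = -0.2057449946425817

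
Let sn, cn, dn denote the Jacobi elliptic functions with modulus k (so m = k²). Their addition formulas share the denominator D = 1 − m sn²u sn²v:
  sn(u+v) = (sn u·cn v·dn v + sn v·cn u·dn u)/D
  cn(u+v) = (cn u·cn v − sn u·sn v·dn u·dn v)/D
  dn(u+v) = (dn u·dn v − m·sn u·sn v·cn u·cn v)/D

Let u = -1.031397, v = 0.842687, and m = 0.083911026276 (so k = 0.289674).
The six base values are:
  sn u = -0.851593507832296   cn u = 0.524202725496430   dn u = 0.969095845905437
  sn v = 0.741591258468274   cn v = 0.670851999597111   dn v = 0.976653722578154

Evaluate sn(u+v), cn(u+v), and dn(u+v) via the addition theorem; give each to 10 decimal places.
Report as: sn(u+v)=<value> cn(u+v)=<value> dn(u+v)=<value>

m = k² = 0.083911026276
D = 1 − m·sn²u·sn²v = 0.9665332977069663
sn(u+v) = (sn u·cn v·dn v + sn v·cn u·dn u)/D = -0.1812252883563987/0.9665332977069663 = -0.1875003052521245
cn(u+v) = (cn u·cn v − sn u·sn v·dn u·dn v)/D = 0.9493913894893103/0.9665332977069663 = 0.9822645445756251
dn(u+v) = (dn u·dn v − m·sn u·sn v·cn u·cn v)/D = 0.9651066049268548/0.9665332977069663 = 0.9985239072637267

sn(u+v)=-0.1875003053 cn(u+v)=0.9822645446 dn(u+v)=0.9985239073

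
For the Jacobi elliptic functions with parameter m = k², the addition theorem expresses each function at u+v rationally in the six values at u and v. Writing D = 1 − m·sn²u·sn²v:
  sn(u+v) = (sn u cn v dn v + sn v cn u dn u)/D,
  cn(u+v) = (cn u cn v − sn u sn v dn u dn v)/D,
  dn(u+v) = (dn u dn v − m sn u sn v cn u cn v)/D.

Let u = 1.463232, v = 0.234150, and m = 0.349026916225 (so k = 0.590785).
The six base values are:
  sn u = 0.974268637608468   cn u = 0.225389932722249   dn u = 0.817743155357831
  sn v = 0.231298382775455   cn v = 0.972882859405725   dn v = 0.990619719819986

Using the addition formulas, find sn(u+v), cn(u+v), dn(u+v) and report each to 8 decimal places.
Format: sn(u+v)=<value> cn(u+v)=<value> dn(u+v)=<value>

sn(u+v)=0.99930062 cn(u+v)=0.03739355 dn(u+v)=0.80713141

m = k² = 0.349026916225
D = 1 − m·sn²u·sn²v = 0.9822760074980717
sn(u+v) = (sn u·cn v·dn v + sn v·cn u·dn u)/D = 0.9815890198994696/0.9822760074980717 = 0.9993006165340922
cn(u+v) = (cn u·cn v − sn u·sn v·dn u·dn v)/D = 0.03673078979753168/0.9822760074980717 = 0.03739355284782703
dn(u+v) = (dn u·dn v − m·sn u·sn v·cn u·cn v)/D = 0.7928258234154258/0.9822760074980717 = 0.8071314145550706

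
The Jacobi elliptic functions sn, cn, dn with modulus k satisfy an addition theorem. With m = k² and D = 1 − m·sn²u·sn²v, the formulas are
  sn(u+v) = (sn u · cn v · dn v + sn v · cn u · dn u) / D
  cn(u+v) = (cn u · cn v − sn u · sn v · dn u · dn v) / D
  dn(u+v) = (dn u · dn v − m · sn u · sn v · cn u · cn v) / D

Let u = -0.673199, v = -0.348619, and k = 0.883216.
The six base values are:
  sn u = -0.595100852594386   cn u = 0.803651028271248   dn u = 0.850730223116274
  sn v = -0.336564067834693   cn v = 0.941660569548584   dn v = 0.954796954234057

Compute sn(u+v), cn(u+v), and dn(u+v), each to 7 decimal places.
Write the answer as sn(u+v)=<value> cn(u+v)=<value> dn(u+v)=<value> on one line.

sn(u+v)=-0.7898753 cn(u+v)=0.6132675 dn(u+v)=0.7164577

m = k² = 0.780070502656
D = 1 − m·sn²u·sn²v = 0.9687067624400972
sn(u+v) = (sn u·cn v·dn v + sn v·cn u·dn u)/D = -0.7651575501522037/0.9687067624400972 = -0.7898753057373432
cn(u+v) = (cn u·cn v − sn u·sn v·dn u·dn v)/D = 0.594076354555753/0.9687067624400972 = 0.6132674794788474
dn(u+v) = (dn u·dn v − m·sn u·sn v·cn u·cn v)/D = 0.6940374449343066/0.9687067624400972 = 0.716457726780063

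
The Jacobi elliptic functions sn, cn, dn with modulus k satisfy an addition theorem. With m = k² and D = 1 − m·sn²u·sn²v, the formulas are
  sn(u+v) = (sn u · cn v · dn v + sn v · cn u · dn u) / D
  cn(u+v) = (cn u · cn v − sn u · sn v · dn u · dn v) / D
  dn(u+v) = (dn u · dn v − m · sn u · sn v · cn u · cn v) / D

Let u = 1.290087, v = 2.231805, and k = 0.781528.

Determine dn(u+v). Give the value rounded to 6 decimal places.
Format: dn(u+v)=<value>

sn u = 0.9057808033692026, cn u = 0.4237465471810266, dn u = 0.7063196273889791
sn v = 0.9855928607149983, cn v = -0.1691351912158612, dn v = 0.6377198173092309
m = k² = 0.610786014784
D = 1 − m·sn²u·sn²v = 0.5132225998587943
dn(u+v) = (dn u·dn v − m·sn u·sn v·cn u·cn v)/D = 0.489513604572282/0.5132225998587943 = 0.9538036803269468

dn(u+v)=0.953804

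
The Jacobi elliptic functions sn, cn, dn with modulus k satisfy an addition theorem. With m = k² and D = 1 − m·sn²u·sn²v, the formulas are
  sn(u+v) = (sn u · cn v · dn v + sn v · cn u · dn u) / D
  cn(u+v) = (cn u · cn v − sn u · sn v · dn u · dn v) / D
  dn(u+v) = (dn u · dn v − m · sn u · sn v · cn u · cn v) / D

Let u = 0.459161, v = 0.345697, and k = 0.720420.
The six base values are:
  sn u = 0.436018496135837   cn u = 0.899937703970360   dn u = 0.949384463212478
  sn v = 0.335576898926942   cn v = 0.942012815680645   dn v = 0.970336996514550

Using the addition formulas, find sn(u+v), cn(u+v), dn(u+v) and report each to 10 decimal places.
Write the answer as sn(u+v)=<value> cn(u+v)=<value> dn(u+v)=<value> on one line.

m = k² = 0.5190049764
D = 1 − m·sn²u·sn²v = 0.9888886849903042
sn(u+v) = (sn u·cn v·dn v + sn v·cn u·dn u)/D = 0.6852638748276168/0.9888886849903042 = 0.6929636118086795
cn(u+v) = (cn u·cn v − sn u·sn v·dn u·dn v)/D = 0.7129616070715825/0.9888886849903042 = 0.7209725603024499
dn(u+v) = (dn u·dn v − m·sn u·sn v·cn u·cn v)/D = 0.8568448286560376/0.9888886849903042 = 0.8664724772985331

sn(u+v)=0.6929636118 cn(u+v)=0.7209725603 dn(u+v)=0.8664724773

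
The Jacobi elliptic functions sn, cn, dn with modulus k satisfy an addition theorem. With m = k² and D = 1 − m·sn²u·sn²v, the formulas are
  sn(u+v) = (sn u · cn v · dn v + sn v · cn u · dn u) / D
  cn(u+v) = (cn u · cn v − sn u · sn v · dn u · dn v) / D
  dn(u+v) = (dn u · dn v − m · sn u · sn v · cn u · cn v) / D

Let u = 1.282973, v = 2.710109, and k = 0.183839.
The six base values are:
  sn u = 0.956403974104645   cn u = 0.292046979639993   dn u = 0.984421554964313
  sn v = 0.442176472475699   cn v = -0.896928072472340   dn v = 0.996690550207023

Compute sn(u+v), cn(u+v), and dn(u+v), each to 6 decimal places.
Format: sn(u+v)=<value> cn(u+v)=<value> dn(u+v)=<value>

m = k² = 0.033796777921
D = 1 − m·sn²u·sn²v = 0.9939556541868488
sn(u+v) = (sn u·cn v·dn v + sn v·cn u·dn u)/D = -0.7278620818815605/0.9939556541868488 = -0.7322882855141275
cn(u+v) = (cn u·cn v − sn u·sn v·dn u·dn v)/D = -0.6768785949112641/0.9939556541868488 = -0.6809947627542959
dn(u+v) = (dn u·dn v − m·sn u·sn v·cn u·cn v)/D = 0.9849075474313406/0.9939556541868488 = 0.9908968707835256

sn(u+v)=-0.732288 cn(u+v)=-0.680995 dn(u+v)=0.990897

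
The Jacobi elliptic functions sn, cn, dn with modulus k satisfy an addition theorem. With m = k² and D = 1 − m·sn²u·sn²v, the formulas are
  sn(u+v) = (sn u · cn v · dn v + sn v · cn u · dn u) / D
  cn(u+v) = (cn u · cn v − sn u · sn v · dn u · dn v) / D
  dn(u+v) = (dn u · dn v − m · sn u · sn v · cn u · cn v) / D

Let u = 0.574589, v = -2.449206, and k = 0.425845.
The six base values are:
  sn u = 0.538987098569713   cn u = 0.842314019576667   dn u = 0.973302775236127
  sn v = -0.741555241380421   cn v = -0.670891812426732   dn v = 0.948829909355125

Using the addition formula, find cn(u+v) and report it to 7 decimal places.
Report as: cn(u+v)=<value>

cn(u+v)=-0.2018367

m = k² = 0.181343964025
D = 1 − m·sn²u·sn²v = 0.9710301089262618
cn(u+v) = (cn u·cn v − sn u·sn v·dn u·dn v)/D = -0.1959895434264863/0.9710301089262618 = -0.2018367315542935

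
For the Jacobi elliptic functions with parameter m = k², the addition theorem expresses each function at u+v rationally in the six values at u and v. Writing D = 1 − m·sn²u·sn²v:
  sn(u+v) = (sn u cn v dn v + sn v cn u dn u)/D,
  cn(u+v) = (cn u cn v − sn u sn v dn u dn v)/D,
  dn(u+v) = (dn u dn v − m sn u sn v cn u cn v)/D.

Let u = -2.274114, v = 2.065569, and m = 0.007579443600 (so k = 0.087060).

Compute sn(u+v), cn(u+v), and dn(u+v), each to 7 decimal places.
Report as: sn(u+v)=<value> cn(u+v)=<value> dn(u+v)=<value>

sn u = -0.7660895681330212, cn u = -0.6427338279550572, dn u = 0.9977733589805163
sn v = 0.8823051499829344, cn v = -0.4706778328257999, dn v = 0.9970454795612906
m = k² = 0.0075794436
D = 1 − m·sn²u·sn²v = 0.9965371470375922
sn(u+v) = (sn u·cn v·dn v + sn v·cn u·dn u)/D = -0.2063086338520407/0.9965371470375922 = -0.207025532831701
cn(u+v) = (cn u·cn v − sn u·sn v·dn u·dn v)/D = 0.9749477078407479/0.9965371470375922 = 0.9783355399635395
dn(u+v) = (dn u·dn v − m·sn u·sn v·cn u·cn v)/D = 0.9963752704954148/0.9965371470375922 = 0.9998375609552954

sn(u+v)=-0.2070255 cn(u+v)=0.9783355 dn(u+v)=0.9998376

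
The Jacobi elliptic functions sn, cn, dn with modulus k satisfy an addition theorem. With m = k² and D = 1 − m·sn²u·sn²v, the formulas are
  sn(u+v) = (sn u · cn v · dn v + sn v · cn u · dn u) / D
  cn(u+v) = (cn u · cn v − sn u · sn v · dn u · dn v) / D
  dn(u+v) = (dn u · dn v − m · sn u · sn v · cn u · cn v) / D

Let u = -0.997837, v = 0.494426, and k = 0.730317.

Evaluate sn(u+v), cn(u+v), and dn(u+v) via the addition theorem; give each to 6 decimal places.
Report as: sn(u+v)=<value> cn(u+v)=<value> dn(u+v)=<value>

sn(u+v)=-0.472997 cn(u+v)=0.881064 dn(u+v)=0.938442

sn u = -0.7992707854422408, cn u = 0.6009710571554536, dn u = 0.8119542751159979
sn v = 0.4655432684108127, cn v = 0.8850251212464977, dn v = 0.9404275458640422
m = k² = 0.533362920489
D = 1 − m·sn²u·sn²v = 0.9261533495978526
sn(u+v) = (sn u·cn v·dn v + sn v·cn u·dn u)/D = -0.4380677078257944/0.9261533495978526 = -0.4729969480928929
cn(u+v) = (cn u·cn v − sn u·sn v·dn u·dn v)/D = 0.8160004352520755/0.9261533495978526 = 0.8810640652613232
dn(u+v) = (dn u·dn v − m·sn u·sn v·cn u·cn v)/D = 0.8691409054674749/0.9261533495978526 = 0.9384416801438626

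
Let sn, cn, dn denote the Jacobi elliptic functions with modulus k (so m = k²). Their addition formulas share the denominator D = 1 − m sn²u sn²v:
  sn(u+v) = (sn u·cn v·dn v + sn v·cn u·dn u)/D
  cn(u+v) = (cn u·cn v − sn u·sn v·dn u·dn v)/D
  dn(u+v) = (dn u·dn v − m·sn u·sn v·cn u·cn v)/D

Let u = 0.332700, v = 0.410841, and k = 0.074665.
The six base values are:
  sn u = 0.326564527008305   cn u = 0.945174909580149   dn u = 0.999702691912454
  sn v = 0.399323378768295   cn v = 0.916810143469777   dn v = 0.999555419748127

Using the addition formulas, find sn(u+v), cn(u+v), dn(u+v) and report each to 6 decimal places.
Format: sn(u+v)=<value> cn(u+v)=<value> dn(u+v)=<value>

m = k² = 0.005574862225
D = 1 − m·sn²u·sn²v = 0.9999051970986333
sn(u+v) = (sn u·cn v·dn v + sn v·cn u·dn u)/D = 0.6765827898654374/0.9999051970986333 = 0.6766469379583567
cn(u+v) = (cn u·cn v − sn u·sn v·dn u·dn v)/D = 0.7362378227466707/0.9999051970986333 = 0.7363076268459941
dn(u+v) = (dn u·dn v − m·sn u·sn v·cn u·cn v)/D = 0.9986282744041859/0.9999051970986333 = 0.9987229562380988

sn(u+v)=0.676647 cn(u+v)=0.736308 dn(u+v)=0.998723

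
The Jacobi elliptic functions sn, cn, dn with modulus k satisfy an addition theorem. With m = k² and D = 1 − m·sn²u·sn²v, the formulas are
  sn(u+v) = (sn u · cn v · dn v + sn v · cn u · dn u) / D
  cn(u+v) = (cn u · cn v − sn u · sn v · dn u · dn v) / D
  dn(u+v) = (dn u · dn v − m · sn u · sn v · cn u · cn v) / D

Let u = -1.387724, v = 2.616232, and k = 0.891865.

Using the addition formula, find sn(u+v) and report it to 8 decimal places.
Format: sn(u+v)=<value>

sn u = -0.9104305237395159, cn u = 0.4136620135368859, dn u = 0.5836837005590287
sn v = 0.9855755095526004, cn v = -0.1692362696650219, dn v = 0.4768212132317672
m = k² = 0.795423178225
D = 1 − m·sn²u·sn²v = 0.3595699995420707
sn(u+v) = (sn u·cn v·dn v + sn v·cn u·dn u)/D = 0.3114326085405104/0.3595699995420707 = 0.8661251187171744

sn(u+v)=0.86612512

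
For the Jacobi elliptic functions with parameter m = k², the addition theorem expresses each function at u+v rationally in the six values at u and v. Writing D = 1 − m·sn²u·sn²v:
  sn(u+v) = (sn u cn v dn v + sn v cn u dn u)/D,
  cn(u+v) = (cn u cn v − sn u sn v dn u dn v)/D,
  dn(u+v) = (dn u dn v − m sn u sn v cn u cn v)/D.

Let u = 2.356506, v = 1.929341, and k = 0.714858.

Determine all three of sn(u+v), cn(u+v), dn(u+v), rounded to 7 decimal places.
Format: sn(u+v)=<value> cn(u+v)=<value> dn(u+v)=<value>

sn u = 0.9387774006410639, cn u = -0.3445242981933312, dn u = 0.7413735963579476
sn v = 0.9989404052301345, cn v = -0.04602245971973507, dn v = 0.7000431547291972
m = k² = 0.511021960164
D = 1 − m·sn²u·sn²v = 0.5505887129342459
sn(u+v) = (sn u·cn v·dn v + sn v·cn u·dn u)/D = -0.2853958310657503/0.5505887129342459 = -0.5183466794021143
cn(u+v) = (cn u·cn v − sn u·sn v·dn u·dn v)/D = -0.470847268677306/0.5505887129342459 = -0.8551705794476338
dn(u+v) = (dn u·dn v − m·sn u·sn v·cn u·cn v)/D = 0.5113949485074645/0.5505887129342459 = 0.9288148058504385

sn(u+v)=-0.5183467 cn(u+v)=-0.8551706 dn(u+v)=0.9288148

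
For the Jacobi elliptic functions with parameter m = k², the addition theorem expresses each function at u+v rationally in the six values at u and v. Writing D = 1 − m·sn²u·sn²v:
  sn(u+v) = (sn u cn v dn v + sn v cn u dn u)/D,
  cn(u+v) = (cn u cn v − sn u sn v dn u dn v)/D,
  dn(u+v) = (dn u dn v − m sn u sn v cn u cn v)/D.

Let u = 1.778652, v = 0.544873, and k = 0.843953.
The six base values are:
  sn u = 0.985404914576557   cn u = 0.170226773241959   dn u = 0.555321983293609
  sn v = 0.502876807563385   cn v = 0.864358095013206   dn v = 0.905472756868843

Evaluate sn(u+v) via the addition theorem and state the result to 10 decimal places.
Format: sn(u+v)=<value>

sn(u+v)=0.9923243913

m = k² = 0.712256666209
D = 1 − m·sn²u·sn²v = 0.8251002520006382
sn(u+v) = (sn u·cn v·dn v + sn v·cn u·dn u)/D = 0.8187671053025264/0.8251002520006382 = 0.9923243912691146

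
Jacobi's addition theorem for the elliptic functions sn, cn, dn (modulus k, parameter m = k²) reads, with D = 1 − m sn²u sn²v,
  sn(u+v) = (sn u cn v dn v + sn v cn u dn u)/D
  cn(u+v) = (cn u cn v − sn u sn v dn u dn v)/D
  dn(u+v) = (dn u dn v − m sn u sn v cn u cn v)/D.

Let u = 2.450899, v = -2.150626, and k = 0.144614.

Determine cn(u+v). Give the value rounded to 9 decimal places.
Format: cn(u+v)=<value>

cn(u+v)=0.955283183

sn u = 0.6489469596664625, cn u = -0.7608336503728359, dn u = 0.9955866487639379
sn v = -0.8439908988574756, cn v = -0.5363574951893097, dn v = 0.9925235965148872
m = k² = 0.020913208996
D = 1 − m·sn²u·sn²v = 0.993726432015011
cn(u+v) = (cn u·cn v − sn u·sn v·dn u·dn v)/D = 0.9492901488444353/0.993726432015011 = 0.9552831828368792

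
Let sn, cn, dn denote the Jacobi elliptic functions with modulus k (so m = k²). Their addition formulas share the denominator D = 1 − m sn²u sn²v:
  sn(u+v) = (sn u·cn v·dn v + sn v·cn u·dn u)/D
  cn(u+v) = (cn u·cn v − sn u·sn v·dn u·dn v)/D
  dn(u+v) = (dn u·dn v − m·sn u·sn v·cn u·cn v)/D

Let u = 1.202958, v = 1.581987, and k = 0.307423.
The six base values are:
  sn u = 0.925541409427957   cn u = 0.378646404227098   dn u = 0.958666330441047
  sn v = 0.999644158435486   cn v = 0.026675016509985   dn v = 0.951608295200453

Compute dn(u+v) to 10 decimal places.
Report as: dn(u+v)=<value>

m = k² = 0.094508900929
D = 1 − m·sn²u·sn²v = 0.9190987399297324
dn(u+v) = (dn u·dn v − m·sn u·sn v·cn u·cn v)/D = 0.9113916456510126/0.9190987399297324 = 0.9916145089271811

dn(u+v)=0.9916145089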